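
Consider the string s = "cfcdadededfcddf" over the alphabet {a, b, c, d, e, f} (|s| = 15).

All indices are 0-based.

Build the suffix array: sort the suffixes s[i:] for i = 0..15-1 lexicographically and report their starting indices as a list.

rank→(start, suffix):
  0 → (4, 'adededfcddf')
  1 → (2, 'cdadededfcddf')
  2 → (11, 'cddf')
  3 → (0, 'cfcdadededfcddf')
  4 → (3, 'dadededfcddf')
  5 → (12, 'ddf')
  6 → (5, 'dededfcddf')
  7 → (7, 'dedfcddf')
  8 → (13, 'df')
  9 → (9, 'dfcddf')
  10 → (6, 'ededfcddf')
  11 → (8, 'edfcddf')
  12 → (14, 'f')
  13 → (1, 'fcdadededfcddf')
  14 → (10, 'fcddf')

[4, 2, 11, 0, 3, 12, 5, 7, 13, 9, 6, 8, 14, 1, 10]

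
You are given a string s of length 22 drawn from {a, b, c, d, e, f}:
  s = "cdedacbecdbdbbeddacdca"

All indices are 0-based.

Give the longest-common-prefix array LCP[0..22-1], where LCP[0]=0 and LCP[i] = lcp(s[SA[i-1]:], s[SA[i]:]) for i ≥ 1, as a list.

[0, 1, 2, 0, 1, 1, 2, 0, 1, 1, 2, 2, 0, 3, 1, 2, 1, 1, 1, 0, 1, 2]

rank | idx | suffix
   0 |  21 | a
   1 |   4 | acbecdbdbbeddacdca
   2 |  17 | acdca
   3 |  12 | bbeddacdca
   4 |  10 | bdbbeddacdca
   5 |   6 | becdbdbbeddacdca
   6 |  13 | beddacdca
   7 |  20 | ca
   8 |   5 | cbecdbdbbeddacdca
   9 |   8 | cdbdbbeddacdca
  10 |  18 | cdca
  11 |   0 | cdedacbecdbdbbeddacdca
  12 |   3 | dacbecdbdbbeddacdca
  13 |  16 | dacdca
  14 |  11 | dbbeddacdca
  15 |   9 | dbdbbeddacdca
  16 |  19 | dca
  17 |  15 | ddacdca
  18 |   1 | dedacbecdbdbbeddacdca
  19 |   7 | ecdbdbbeddacdca
  20 |   2 | edacbecdbdbbeddacdca
  21 |  14 | eddacdca

SA = [21, 4, 17, 12, 10, 6, 13, 20, 5, 8, 18, 0, 3, 16, 11, 9, 19, 15, 1, 7, 2, 14]
[i] adj suffixes → lcp
  [1] 21/4 → 1 ('a')
  [2] 4/17 → 2 ('ac')
  [3] 17/12 → 0 ('')
  [4] 12/10 → 1 ('b')
  [5] 10/6 → 1 ('b')
  [6] 6/13 → 2 ('be')
  [7] 13/20 → 0 ('')
  [8] 20/5 → 1 ('c')
  [9] 5/8 → 1 ('c')
  [10] 8/18 → 2 ('cd')
  [11] 18/0 → 2 ('cd')
  [12] 0/3 → 0 ('')
  [13] 3/16 → 3 ('dac')
  [14] 16/11 → 1 ('d')
  [15] 11/9 → 2 ('db')
  [16] 9/19 → 1 ('d')
  [17] 19/15 → 1 ('d')
  [18] 15/1 → 1 ('d')
  [19] 1/7 → 0 ('')
  [20] 7/2 → 1 ('e')
  [21] 2/14 → 2 ('ed')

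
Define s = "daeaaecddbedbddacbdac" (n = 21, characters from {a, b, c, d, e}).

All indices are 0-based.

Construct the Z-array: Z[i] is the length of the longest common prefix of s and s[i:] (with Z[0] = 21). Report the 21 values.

Z[0]=21
i=1: outside box; Z[1]=0
i=2: outside box; Z[2]=0
i=3: outside box; Z[3]=0
i=4: outside box; Z[4]=0
i=5: outside box; Z[5]=0
i=6: outside box; Z[6]=0
i=7: outside box; Z[7]=1 scan→box=[7,8)
i=8: outside box; Z[8]=1 scan→box=[8,9)
i=9: outside box; Z[9]=0
i=10: outside box; Z[10]=0
i=11: outside box; Z[11]=1 scan→box=[11,12)
i=12: outside box; Z[12]=0
i=13: outside box; Z[13]=1 scan→box=[13,14)
i=14: outside box; Z[14]=2 scan→box=[14,16)
i=15: min(r-i=1, Z[1]=0)=0; Z[15]=0
i=16: outside box; Z[16]=0
i=17: outside box; Z[17]=0
i=18: outside box; Z[18]=2 scan→box=[18,20)
i=19: min(r-i=1, Z[1]=0)=0; Z[19]=0
i=20: outside box; Z[20]=0

[21, 0, 0, 0, 0, 0, 0, 1, 1, 0, 0, 1, 0, 1, 2, 0, 0, 0, 2, 0, 0]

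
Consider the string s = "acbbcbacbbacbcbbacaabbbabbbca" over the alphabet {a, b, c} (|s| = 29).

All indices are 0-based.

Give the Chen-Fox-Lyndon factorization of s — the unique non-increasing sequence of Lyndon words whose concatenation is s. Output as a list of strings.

emit factor 1: 'acbbcb' (i=0, period=6)
emit factor 2: 'acbbacbcbb' (i=6, period=10)
emit factor 3: 'ac' (i=16, period=2)
emit factor 4: 'aabbbabbbc' (i=18, period=10)
emit factor 5: 'a' (i=28, period=1)

["acbbcb", "acbbacbcbb", "ac", "aabbbabbbc", "a"]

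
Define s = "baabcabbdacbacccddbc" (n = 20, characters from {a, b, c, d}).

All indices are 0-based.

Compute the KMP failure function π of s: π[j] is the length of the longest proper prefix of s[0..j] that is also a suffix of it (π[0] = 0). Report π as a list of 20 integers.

[0, 0, 0, 1, 0, 0, 1, 1, 0, 0, 0, 1, 2, 0, 0, 0, 0, 0, 1, 0]

π[0] = 0
j=1 s[j]='a': π[1]=0 (border '')
j=2 s[j]='a': π[2]=0 (border '')
j=3 s[j]='b': π[3]=1 (border 'b')
j=4 s[j]='c': k: 1→0; π[4]=0 (border '')
j=5 s[j]='a': π[5]=0 (border '')
j=6 s[j]='b': π[6]=1 (border 'b')
j=7 s[j]='b': k: 1→0; π[7]=1 (border 'b')
j=8 s[j]='d': k: 1→0; π[8]=0 (border '')
j=9 s[j]='a': π[9]=0 (border '')
j=10 s[j]='c': π[10]=0 (border '')
j=11 s[j]='b': π[11]=1 (border 'b')
j=12 s[j]='a': π[12]=2 (border 'ba')
j=13 s[j]='c': k: 2→0; π[13]=0 (border '')
j=14 s[j]='c': π[14]=0 (border '')
j=15 s[j]='c': π[15]=0 (border '')
j=16 s[j]='d': π[16]=0 (border '')
j=17 s[j]='d': π[17]=0 (border '')
j=18 s[j]='b': π[18]=1 (border 'b')
j=19 s[j]='c': k: 1→0; π[19]=0 (border '')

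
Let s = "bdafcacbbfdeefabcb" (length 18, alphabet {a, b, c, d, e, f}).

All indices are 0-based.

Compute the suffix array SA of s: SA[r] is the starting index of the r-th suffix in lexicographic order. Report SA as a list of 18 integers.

rank→(start, suffix):
  0 → (14, 'abcb')
  1 → (5, 'acbbfdeefabcb')
  2 → (2, 'afcacbbfdeefabcb')
  3 → (17, 'b')
  4 → (7, 'bbfdeefabcb')
  5 → (15, 'bcb')
  6 → (0, 'bdafcacbbfdeefabcb')
  7 → (8, 'bfdeefabcb')
  8 → (4, 'cacbbfdeefabcb')
  9 → (16, 'cb')
  10 → (6, 'cbbfdeefabcb')
  11 → (1, 'dafcacbbfdeefabcb')
  12 → (10, 'deefabcb')
  13 → (11, 'eefabcb')
  14 → (12, 'efabcb')
  15 → (13, 'fabcb')
  16 → (3, 'fcacbbfdeefabcb')
  17 → (9, 'fdeefabcb')

[14, 5, 2, 17, 7, 15, 0, 8, 4, 16, 6, 1, 10, 11, 12, 13, 3, 9]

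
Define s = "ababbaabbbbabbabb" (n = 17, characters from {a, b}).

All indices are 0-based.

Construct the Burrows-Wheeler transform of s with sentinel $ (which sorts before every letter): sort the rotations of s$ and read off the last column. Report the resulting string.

bb$bbbabbbabaaabba

rank  rotation            last
    0  $ababbaabbbbabbabb  b
    1  aabbbbabbabb$ababb  b
    2  ababbaabbbbabbabb$  $
    3  abb$ababbaabbbbabb  b
    4  abbaabbbbabbabb$ab  b
    5  abbabb$ababbaabbbb  b
    6  abbbbabbabb$ababba  a
    7  b$ababbaabbbbabbab  b
    8  baabbbbabbabb$abab  b
    9  babb$ababbaabbbbab  b
   10  babbaabbbbabbabb$a  a
   11  babbabb$ababbaabbb  b
   12  bb$ababbaabbbbabba  a
   13  bbaabbbbabbabb$aba  a
   14  bbabb$ababbaabbbba  a
   15  bbabbabb$ababbaabb  b
   16  bbbabbabb$ababbaab  b
   17  bbbbabbabb$ababbaa  a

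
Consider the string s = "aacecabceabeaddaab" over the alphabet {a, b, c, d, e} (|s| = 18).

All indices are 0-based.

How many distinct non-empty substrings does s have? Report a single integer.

153

rank | idx | suffix
   0 |  15 | aab
   1 |   0 | aacecabceabeaddaab
   2 |  16 | ab
   3 |   5 | abceabeaddaab
   4 |   9 | abeaddaab
   5 |   1 | acecabceabeaddaab
   6 |  12 | addaab
   7 |  17 | b
   8 |   6 | bceabeaddaab
   9 |  10 | beaddaab
  10 |   4 | cabceabeaddaab
  11 |   7 | ceabeaddaab
  12 |   2 | cecabceabeaddaab
  13 |  14 | daab
  14 |  13 | ddaab
  15 |   8 | eabeaddaab
  16 |  11 | eaddaab
  17 |   3 | ecabceabeaddaab

SA = [15, 0, 16, 5, 9, 1, 12, 17, 6, 10, 4, 7, 2, 14, 13, 8, 11, 3]
rank  pair      lcp
   1  s[15:],s[0:]  2  'aa'
   2  s[0:],s[16:]  1  'a'
   3  s[16:],s[5:]  2  'ab'
   4  s[5:],s[9:]  2  'ab'
   5  s[9:],s[1:]  1  'a'
   6  s[1:],s[12:]  1  'a'
   7  s[12:],s[17:]  0  ''
   8  s[17:],s[6:]  1  'b'
   9  s[6:],s[10:]  1  'b'
  10  s[10:],s[4:]  0  ''
  11  s[4:],s[7:]  1  'c'
  12  s[7:],s[2:]  2  'ce'
  13  s[2:],s[14:]  0  ''
  14  s[14:],s[13:]  1  'd'
  15  s[13:],s[8:]  0  ''
  16  s[8:],s[11:]  2  'ea'
  17  s[11:],s[3:]  1  'e'

n(n+1)/2 = 18·19/2 = 171
Σ LCP = 0 + 2 + 1 + 2 + 2 + 1 + 1 + 0 + 1 + 1 + 0 + 1 + 2 + 0 + 1 + 0 + 2 + 1 = 18
distinct = 171 − 18 = 153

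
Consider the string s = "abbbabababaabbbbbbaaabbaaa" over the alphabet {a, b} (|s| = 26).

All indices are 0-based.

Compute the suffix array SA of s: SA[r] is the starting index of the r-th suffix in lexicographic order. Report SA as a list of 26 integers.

[25, 24, 23, 18, 19, 10, 8, 6, 4, 20, 0, 11, 22, 17, 9, 7, 5, 3, 21, 16, 2, 15, 1, 14, 13, 12]

rank | idx | suffix
   0 |  25 | a
   1 |  24 | aa
   2 |  23 | aaa
   3 |  18 | aaabbaaa
   4 |  19 | aabbaaa
   5 |  10 | aabbbbbbaaabbaaa
   6 |   8 | abaabbbbbbaaabbaaa
   7 |   6 | ababaabbbbbbaaabbaaa
   8 |   4 | abababaabbbbbbaaabbaaa
   9 |  20 | abbaaa
  10 |   0 | abbbabababaabbbbbbaaabbaaa
  11 |  11 | abbbbbbaaabbaaa
  12 |  22 | baaa
  13 |  17 | baaabbaaa
  14 |   9 | baabbbbbbaaabbaaa
  15 |   7 | babaabbbbbbaaabbaaa
  16 |   5 | bababaabbbbbbaaabbaaa
  17 |   3 | babababaabbbbbbaaabbaaa
  18 |  21 | bbaaa
  19 |  16 | bbaaabbaaa
  20 |   2 | bbabababaabbbbbbaaabbaaa
  21 |  15 | bbbaaabbaaa
  22 |   1 | bbbabababaabbbbbbaaabbaaa
  23 |  14 | bbbbaaabbaaa
  24 |  13 | bbbbbaaabbaaa
  25 |  12 | bbbbbbaaabbaaa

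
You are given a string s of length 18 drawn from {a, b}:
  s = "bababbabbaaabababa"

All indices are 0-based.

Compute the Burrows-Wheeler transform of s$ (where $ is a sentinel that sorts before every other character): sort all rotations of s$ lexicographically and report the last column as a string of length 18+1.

abbabbabbbabaa$baaa

rank  rotation             last
    0  $bababbabbaaabababa  a
    1  a$bababbabbaaababab  b
    2  aaabababa$bababbabb  b
    3  aabababa$bababbabba  a
    4  aba$bababbabbaaabab  b
    5  ababa$bababbabbaaab  b
    6  abababa$bababbabbaa  a
    7  ababbabbaaabababa$b  b
    8  abbaaabababa$bababb  b
    9  abbabbaaabababa$bab  b
   10  ba$bababbabbaaababa  a
   11  baaabababa$bababbab  b
   12  baba$bababbabbaaaba  a
   13  bababa$bababbabbaaa  a
   14  bababbabbaaabababa$  $
   15  babbaaabababa$babab  b
   16  babbabbaaabababa$ba  a
   17  bbaaabababa$bababba  a
   18  bbabbaaabababa$baba  a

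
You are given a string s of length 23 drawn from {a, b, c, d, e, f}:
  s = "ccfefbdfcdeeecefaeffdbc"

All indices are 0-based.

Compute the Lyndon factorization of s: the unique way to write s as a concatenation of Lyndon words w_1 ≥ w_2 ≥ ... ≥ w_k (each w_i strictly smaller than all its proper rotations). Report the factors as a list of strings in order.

emit factor 1: 'ccfef' (i=0, period=5)
emit factor 2: 'bdfcdeeecef' (i=5, period=11)
emit factor 3: 'aeffdbc' (i=16, period=7)

["ccfef", "bdfcdeeecef", "aeffdbc"]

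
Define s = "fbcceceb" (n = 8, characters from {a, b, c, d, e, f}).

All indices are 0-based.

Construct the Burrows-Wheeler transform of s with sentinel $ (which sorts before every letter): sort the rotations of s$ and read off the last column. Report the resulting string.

rank  rotation   last
    0  $fbcceceb  b
    1  b$fbccece  e
    2  bcceceb$f  f
    3  cceceb$fb  b
    4  ceb$fbcce  e
    5  ceceb$fbc  c
    6  eb$fbccec  c
    7  eceb$fbcc  c
    8  fbcceceb$  $

befbeccc$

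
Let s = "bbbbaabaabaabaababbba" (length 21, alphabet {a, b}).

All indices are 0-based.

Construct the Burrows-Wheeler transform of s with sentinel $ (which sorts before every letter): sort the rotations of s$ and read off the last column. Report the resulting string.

abbbbbaaaabbbaaaabbab$

rank  rotation                last
    0  $bbbbaabaabaabaababbba  a
    1  a$bbbbaabaabaabaababbb  b
    2  aabaabaabaababbba$bbbb  b
    3  aabaabaababbba$bbbbaab  b
    4  aabaababbba$bbbbaabaab  b
    5  aababbba$bbbbaabaabaab  b
    6  abaabaabaababbba$bbbba  a
    7  abaabaababbba$bbbbaaba  a
    8  abaababbba$bbbbaabaaba  a
    9  ababbba$bbbbaabaabaaba  a
   10  abbba$bbbbaabaabaabaab  b
   11  ba$bbbbaabaabaabaababb  b
   12  baabaabaabaababbba$bbb  b
   13  baabaabaababbba$bbbbaa  a
   14  baabaababbba$bbbbaabaa  a
   15  baababbba$bbbbaabaabaa  a
   16  babbba$bbbbaabaabaabaa  a
   17  bba$bbbbaabaabaabaabab  b
   18  bbaabaabaabaababbba$bb  b
   19  bbba$bbbbaabaabaabaaba  a
   20  bbbaabaabaabaababbba$b  b
   21  bbbbaabaabaabaababbba$  $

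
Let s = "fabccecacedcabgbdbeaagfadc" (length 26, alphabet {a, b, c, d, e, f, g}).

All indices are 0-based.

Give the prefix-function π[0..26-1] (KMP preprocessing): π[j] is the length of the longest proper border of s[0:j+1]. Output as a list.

π[0] = 0
j=1 s[j]='a': π[1]=0 (border '')
j=2 s[j]='b': π[2]=0 (border '')
j=3 s[j]='c': π[3]=0 (border '')
j=4 s[j]='c': π[4]=0 (border '')
j=5 s[j]='e': π[5]=0 (border '')
j=6 s[j]='c': π[6]=0 (border '')
j=7 s[j]='a': π[7]=0 (border '')
j=8 s[j]='c': π[8]=0 (border '')
j=9 s[j]='e': π[9]=0 (border '')
j=10 s[j]='d': π[10]=0 (border '')
j=11 s[j]='c': π[11]=0 (border '')
j=12 s[j]='a': π[12]=0 (border '')
j=13 s[j]='b': π[13]=0 (border '')
j=14 s[j]='g': π[14]=0 (border '')
j=15 s[j]='b': π[15]=0 (border '')
j=16 s[j]='d': π[16]=0 (border '')
j=17 s[j]='b': π[17]=0 (border '')
j=18 s[j]='e': π[18]=0 (border '')
j=19 s[j]='a': π[19]=0 (border '')
j=20 s[j]='a': π[20]=0 (border '')
j=21 s[j]='g': π[21]=0 (border '')
j=22 s[j]='f': π[22]=1 (border 'f')
j=23 s[j]='a': π[23]=2 (border 'fa')
j=24 s[j]='d': k: 2→0; π[24]=0 (border '')
j=25 s[j]='c': π[25]=0 (border '')

[0, 0, 0, 0, 0, 0, 0, 0, 0, 0, 0, 0, 0, 0, 0, 0, 0, 0, 0, 0, 0, 0, 1, 2, 0, 0]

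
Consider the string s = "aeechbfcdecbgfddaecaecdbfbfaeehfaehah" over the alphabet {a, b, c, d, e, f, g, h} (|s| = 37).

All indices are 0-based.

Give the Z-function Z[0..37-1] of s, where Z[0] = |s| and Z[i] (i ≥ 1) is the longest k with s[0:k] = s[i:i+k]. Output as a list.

[37, 0, 0, 0, 0, 0, 0, 0, 0, 0, 0, 0, 0, 0, 0, 0, 2, 0, 0, 2, 0, 0, 0, 0, 0, 0, 0, 3, 0, 0, 0, 0, 2, 0, 0, 1, 0]

Z[0]=37
i=1: i≥r, start 0; Z[1]=0
i=2: i≥r, start 0; Z[2]=0
i=3: i≥r, start 0; Z[3]=0
i=4: i≥r, start 0; Z[4]=0
i=5: i≥r, start 0; Z[5]=0
i=6: i≥r, start 0; Z[6]=0
i=7: i≥r, start 0; Z[7]=0
i=8: i≥r, start 0; Z[8]=0
i=9: i≥r, start 0; Z[9]=0
i=10: i≥r, start 0; Z[10]=0
i=11: i≥r, start 0; Z[11]=0
i=12: i≥r, start 0; Z[12]=0
i=13: i≥r, start 0; Z[13]=0
i=14: i≥r, start 0; Z[14]=0
i=15: i≥r, start 0; Z[15]=0
i=16: i≥r, start 0; Z[16]=2 scan→box=[16,18)
i=17: min(r-i=1, Z[1]=0)=0; Z[17]=0
i=18: i≥r, start 0; Z[18]=0
i=19: i≥r, start 0; Z[19]=2 scan→box=[19,21)
i=20: min(r-i=1, Z[1]=0)=0; Z[20]=0
i=21: i≥r, start 0; Z[21]=0
i=22: i≥r, start 0; Z[22]=0
i=23: i≥r, start 0; Z[23]=0
i=24: i≥r, start 0; Z[24]=0
i=25: i≥r, start 0; Z[25]=0
i=26: i≥r, start 0; Z[26]=0
i=27: i≥r, start 0; Z[27]=3 scan→box=[27,30)
i=28: min(r-i=2, Z[1]=0)=0; Z[28]=0
i=29: min(r-i=1, Z[2]=0)=0; Z[29]=0
i=30: i≥r, start 0; Z[30]=0
i=31: i≥r, start 0; Z[31]=0
i=32: i≥r, start 0; Z[32]=2 scan→box=[32,34)
i=33: min(r-i=1, Z[1]=0)=0; Z[33]=0
i=34: i≥r, start 0; Z[34]=0
i=35: i≥r, start 0; Z[35]=1 scan→box=[35,36)
i=36: i≥r, start 0; Z[36]=0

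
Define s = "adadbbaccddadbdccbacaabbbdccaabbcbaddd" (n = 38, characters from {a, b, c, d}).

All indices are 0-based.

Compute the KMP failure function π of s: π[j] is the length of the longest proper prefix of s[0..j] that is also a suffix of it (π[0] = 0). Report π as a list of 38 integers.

[0, 0, 1, 2, 0, 0, 1, 0, 0, 0, 0, 1, 2, 0, 0, 0, 0, 0, 1, 0, 1, 1, 0, 0, 0, 0, 0, 0, 1, 1, 0, 0, 0, 0, 1, 2, 0, 0]

π[0] = 0
j=1 s[j]='d': π[1]=0 (border '')
j=2 s[j]='a': π[2]=1 (border 'a')
j=3 s[j]='d': π[3]=2 (border 'ad')
j=4 s[j]='b': k: 2→0; π[4]=0 (border '')
j=5 s[j]='b': π[5]=0 (border '')
j=6 s[j]='a': π[6]=1 (border 'a')
j=7 s[j]='c': k: 1→0; π[7]=0 (border '')
j=8 s[j]='c': π[8]=0 (border '')
j=9 s[j]='d': π[9]=0 (border '')
j=10 s[j]='d': π[10]=0 (border '')
j=11 s[j]='a': π[11]=1 (border 'a')
j=12 s[j]='d': π[12]=2 (border 'ad')
j=13 s[j]='b': k: 2→0; π[13]=0 (border '')
j=14 s[j]='d': π[14]=0 (border '')
j=15 s[j]='c': π[15]=0 (border '')
j=16 s[j]='c': π[16]=0 (border '')
j=17 s[j]='b': π[17]=0 (border '')
j=18 s[j]='a': π[18]=1 (border 'a')
j=19 s[j]='c': k: 1→0; π[19]=0 (border '')
j=20 s[j]='a': π[20]=1 (border 'a')
j=21 s[j]='a': k: 1→0; π[21]=1 (border 'a')
j=22 s[j]='b': k: 1→0; π[22]=0 (border '')
j=23 s[j]='b': π[23]=0 (border '')
j=24 s[j]='b': π[24]=0 (border '')
j=25 s[j]='d': π[25]=0 (border '')
j=26 s[j]='c': π[26]=0 (border '')
j=27 s[j]='c': π[27]=0 (border '')
j=28 s[j]='a': π[28]=1 (border 'a')
j=29 s[j]='a': k: 1→0; π[29]=1 (border 'a')
j=30 s[j]='b': k: 1→0; π[30]=0 (border '')
j=31 s[j]='b': π[31]=0 (border '')
j=32 s[j]='c': π[32]=0 (border '')
j=33 s[j]='b': π[33]=0 (border '')
j=34 s[j]='a': π[34]=1 (border 'a')
j=35 s[j]='d': π[35]=2 (border 'ad')
j=36 s[j]='d': k: 2→0; π[36]=0 (border '')
j=37 s[j]='d': π[37]=0 (border '')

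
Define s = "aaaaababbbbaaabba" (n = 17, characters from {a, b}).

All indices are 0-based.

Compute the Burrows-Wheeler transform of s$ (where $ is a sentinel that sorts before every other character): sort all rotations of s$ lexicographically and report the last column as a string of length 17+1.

rank  rotation            last
    0  $aaaaababbbbaaabba  a
    1  a$aaaaababbbbaaabb  b
    2  aaaaababbbbaaabba$  $
    3  aaaababbbbaaabba$a  a
    4  aaababbbbaaabba$aa  a
    5  aaabba$aaaaababbbb  b
    6  aababbbbaaabba$aaa  a
    7  aabba$aaaaababbbba  a
    8  ababbbbaaabba$aaaa  a
    9  abba$aaaaababbbbaa  a
   10  abbbbaaabba$aaaaab  b
   11  ba$aaaaababbbbaaab  b
   12  baaabba$aaaaababbb  b
   13  babbbbaaabba$aaaaa  a
   14  bba$aaaaababbbbaaa  a
   15  bbaaabba$aaaaababb  b
   16  bbbaaabba$aaaaabab  b
   17  bbbbaaabba$aaaaaba  a

ab$aabaaaabbbaabba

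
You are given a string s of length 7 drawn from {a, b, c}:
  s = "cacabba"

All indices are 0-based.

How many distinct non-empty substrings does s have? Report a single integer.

23

rank | idx | suffix
   0 |   6 | a
   1 |   3 | abba
   2 |   1 | acabba
   3 |   5 | ba
   4 |   4 | bba
   5 |   2 | cabba
   6 |   0 | cacabba

SA = [6, 3, 1, 5, 4, 2, 0]
rank  pair      lcp
   1  s[6:],s[3:]  1  'a'
   2  s[3:],s[1:]  1  'a'
   3  s[1:],s[5:]  0  ''
   4  s[5:],s[4:]  1  'b'
   5  s[4:],s[2:]  0  ''
   6  s[2:],s[0:]  2  'ca'

n(n+1)/2 = 7·8/2 = 28
Σ LCP = 0 + 1 + 1 + 0 + 1 + 0 + 2 = 5
distinct = 28 − 5 = 23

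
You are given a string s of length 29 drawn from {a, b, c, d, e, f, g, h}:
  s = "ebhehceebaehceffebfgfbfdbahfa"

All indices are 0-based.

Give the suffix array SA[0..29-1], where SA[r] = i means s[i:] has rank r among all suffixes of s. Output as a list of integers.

[28, 9, 25, 8, 24, 21, 17, 1, 5, 12, 23, 7, 16, 0, 6, 13, 3, 10, 27, 20, 22, 15, 14, 18, 19, 4, 11, 2, 26]

rank | idx | suffix
   0 |  28 | a
   1 |   9 | aehceffebfgfbfdbahfa
   2 |  25 | ahfa
   3 |   8 | baehceffebfgfbfdbahfa
   4 |  24 | bahfa
   5 |  21 | bfdbahfa
   6 |  17 | bfgfbfdbahfa
   7 |   1 | bhehceebaehceffebfgfbfdbahfa
   8 |   5 | ceebaehceffebfgfbfdbahfa
   9 |  12 | ceffebfgfbfdbahfa
  10 |  23 | dbahfa
  11 |   7 | ebaehceffebfgfbfdbahfa
  12 |  16 | ebfgfbfdbahfa
  13 |   0 | ebhehceebaehceffebfgfbfdbahfa
  14 |   6 | eebaehceffebfgfbfdbahfa
  15 |  13 | effebfgfbfdbahfa
  16 |   3 | ehceebaehceffebfgfbfdbahfa
  17 |  10 | ehceffebfgfbfdbahfa
  18 |  27 | fa
  19 |  20 | fbfdbahfa
  20 |  22 | fdbahfa
  21 |  15 | febfgfbfdbahfa
  22 |  14 | ffebfgfbfdbahfa
  23 |  18 | fgfbfdbahfa
  24 |  19 | gfbfdbahfa
  25 |   4 | hceebaehceffebfgfbfdbahfa
  26 |  11 | hceffebfgfbfdbahfa
  27 |   2 | hehceebaehceffebfgfbfdbahfa
  28 |  26 | hfa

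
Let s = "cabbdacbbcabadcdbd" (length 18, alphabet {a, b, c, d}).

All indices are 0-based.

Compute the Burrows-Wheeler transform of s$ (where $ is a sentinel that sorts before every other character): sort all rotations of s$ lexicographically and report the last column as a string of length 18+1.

rank  rotation             last
    0  $cabbdacbbcabadcdbd  d
    1  abadcdbd$cabbdacbbc  c
    2  abbdacbbcabadcdbd$c  c
    3  acbbcabadcdbd$cabbd  d
    4  adcdbd$cabbdacbbcab  b
    5  badcdbd$cabbdacbbca  a
    6  bbcabadcdbd$cabbdac  c
    7  bbdacbbcabadcdbd$ca  a
    8  bcabadcdbd$cabbdacb  b
    9  bd$cabbdacbbcabadcd  d
   10  bdacbbcabadcdbd$cab  b
   11  cabadcdbd$cabbdacbb  b
   12  cabbdacbbcabadcdbd$  $
   13  cbbcabadcdbd$cabbda  a
   14  cdbd$cabbdacbbcabad  d
   15  d$cabbdacbbcabadcdb  b
   16  dacbbcabadcdbd$cabb  b
   17  dbd$cabbdacbbcabadc  c
   18  dcdbd$cabbdacbbcaba  a

dccdbacabdbb$adbbca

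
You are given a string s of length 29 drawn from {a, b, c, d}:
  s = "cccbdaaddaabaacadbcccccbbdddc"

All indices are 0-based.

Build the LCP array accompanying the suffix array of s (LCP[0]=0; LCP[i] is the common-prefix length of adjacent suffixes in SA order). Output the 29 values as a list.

[0, 2, 2, 1, 1, 1, 2, 0, 1, 1, 1, 2, 0, 1, 1, 2, 1, 3, 2, 4, 3, 4, 0, 3, 1, 1, 1, 2, 2]

sorted suffixes:
  #0 SA[0]=9  'aabaacadbcccccbbdddc'
  #1 SA[1]=12  'aacadbcccccbbdddc'
  #2 SA[2]=5  'aaddaabaacadbcccccbbdddc'
  #3 SA[3]=10  'abaacadbcccccbbdddc'
  #4 SA[4]=13  'acadbcccccbbdddc'
  #5 SA[5]=15  'adbcccccbbdddc'
  #6 SA[6]=6  'addaabaacadbcccccbbdddc'
  #7 SA[7]=11  'baacadbcccccbbdddc'
  #8 SA[8]=23  'bbdddc'
  #9 SA[9]=17  'bcccccbbdddc'
  #10 SA[10]=3  'bdaaddaabaacadbcccccbbdddc'
  #11 SA[11]=24  'bdddc'
  #12 SA[12]=28  'c'
  #13 SA[13]=14  'cadbcccccbbdddc'
  #14 SA[14]=22  'cbbdddc'
  #15 SA[15]=2  'cbdaaddaabaacadbcccccbbdddc'
  #16 SA[16]=21  'ccbbdddc'
  #17 SA[17]=1  'ccbdaaddaabaacadbcccccbbdddc'
  #18 SA[18]=20  'cccbbdddc'
  #19 SA[19]=0  'cccbdaaddaabaacadbcccccbbdddc'
  #20 SA[20]=19  'ccccbbdddc'
  #21 SA[21]=18  'cccccbbdddc'
  #22 SA[22]=8  'daabaacadbcccccbbdddc'
  #23 SA[23]=4  'daaddaabaacadbcccccbbdddc'
  #24 SA[24]=16  'dbcccccbbdddc'
  #25 SA[25]=27  'dc'
  #26 SA[26]=7  'ddaabaacadbcccccbbdddc'
  #27 SA[27]=26  'ddc'
  #28 SA[28]=25  'dddc'

SA = [9, 12, 5, 10, 13, 15, 6, 11, 23, 17, 3, 24, 28, 14, 22, 2, 21, 1, 20, 0, 19, 18, 8, 4, 16, 27, 7, 26, 25]
rank  pair      lcp
   1  s[9:],s[12:]  2  'aa'
   2  s[12:],s[5:]  2  'aa'
   3  s[5:],s[10:]  1  'a'
   4  s[10:],s[13:]  1  'a'
   5  s[13:],s[15:]  1  'a'
   6  s[15:],s[6:]  2  'ad'
   7  s[6:],s[11:]  0  ''
   8  s[11:],s[23:]  1  'b'
   9  s[23:],s[17:]  1  'b'
  10  s[17:],s[3:]  1  'b'
  11  s[3:],s[24:]  2  'bd'
  12  s[24:],s[28:]  0  ''
  13  s[28:],s[14:]  1  'c'
  14  s[14:],s[22:]  1  'c'
  15  s[22:],s[2:]  2  'cb'
  16  s[2:],s[21:]  1  'c'
  17  s[21:],s[1:]  3  'ccb'
  18  s[1:],s[20:]  2  'cc'
  19  s[20:],s[0:]  4  'cccb'
  20  s[0:],s[19:]  3  'ccc'
  21  s[19:],s[18:]  4  'cccc'
  22  s[18:],s[8:]  0  ''
  23  s[8:],s[4:]  3  'daa'
  24  s[4:],s[16:]  1  'd'
  25  s[16:],s[27:]  1  'd'
  26  s[27:],s[7:]  1  'd'
  27  s[7:],s[26:]  2  'dd'
  28  s[26:],s[25:]  2  'dd'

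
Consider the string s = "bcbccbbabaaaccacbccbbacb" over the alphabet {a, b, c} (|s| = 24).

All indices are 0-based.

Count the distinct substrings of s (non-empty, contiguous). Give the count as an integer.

sorted suffixes:
  #0 SA[0]=9  'aaaccacbccbbacb'
  #1 SA[1]=10  'aaccacbccbbacb'
  #2 SA[2]=7  'abaaaccacbccbbacb'
  #3 SA[3]=21  'acb'
  #4 SA[4]=14  'acbccbbacb'
  #5 SA[5]=11  'accacbccbbacb'
  #6 SA[6]=23  'b'
  #7 SA[7]=8  'baaaccacbccbbacb'
  #8 SA[8]=6  'babaaaccacbccbbacb'
  #9 SA[9]=20  'bacb'
  #10 SA[10]=5  'bbabaaaccacbccbbacb'
  #11 SA[11]=19  'bbacb'
  #12 SA[12]=0  'bcbccbbabaaaccacbccbbacb'
  #13 SA[13]=2  'bccbbabaaaccacbccbbacb'
  #14 SA[14]=16  'bccbbacb'
  #15 SA[15]=13  'cacbccbbacb'
  #16 SA[16]=22  'cb'
  #17 SA[17]=4  'cbbabaaaccacbccbbacb'
  #18 SA[18]=18  'cbbacb'
  #19 SA[19]=1  'cbccbbabaaaccacbccbbacb'
  #20 SA[20]=15  'cbccbbacb'
  #21 SA[21]=12  'ccacbccbbacb'
  #22 SA[22]=3  'ccbbabaaaccacbccbbacb'
  #23 SA[23]=17  'ccbbacb'

SA = [9, 10, 7, 21, 14, 11, 23, 8, 6, 20, 5, 19, 0, 2, 16, 13, 22, 4, 18, 1, 15, 12, 3, 17]
[i] adj suffixes → lcp
  [1] 9/10 → 2 ('aa')
  [2] 10/7 → 1 ('a')
  [3] 7/21 → 1 ('a')
  [4] 21/14 → 3 ('acb')
  [5] 14/11 → 2 ('ac')
  [6] 11/23 → 0 ('')
  [7] 23/8 → 1 ('b')
  [8] 8/6 → 2 ('ba')
  [9] 6/20 → 2 ('ba')
  [10] 20/5 → 1 ('b')
  [11] 5/19 → 3 ('bba')
  [12] 19/0 → 1 ('b')
  [13] 0/2 → 2 ('bc')
  [14] 2/16 → 6 ('bccbba')
  [15] 16/13 → 0 ('')
  [16] 13/22 → 1 ('c')
  [17] 22/4 → 2 ('cb')
  [18] 4/18 → 4 ('cbba')
  [19] 18/1 → 2 ('cb')
  [20] 1/15 → 7 ('cbccbba')
  [21] 15/12 → 1 ('c')
  [22] 12/3 → 2 ('cc')
  [23] 3/17 → 5 ('ccbba')

n(n+1)/2 = 24·25/2 = 300
Σ LCP = 0 + 2 + 1 + 1 + 3 + 2 + 0 + 1 + 2 + 2 + 1 + 3 + 1 + 2 + 6 + 0 + 1 + 2 + 4 + 2 + 7 + 1 + 2 + 5 = 51
distinct = 300 − 51 = 249

249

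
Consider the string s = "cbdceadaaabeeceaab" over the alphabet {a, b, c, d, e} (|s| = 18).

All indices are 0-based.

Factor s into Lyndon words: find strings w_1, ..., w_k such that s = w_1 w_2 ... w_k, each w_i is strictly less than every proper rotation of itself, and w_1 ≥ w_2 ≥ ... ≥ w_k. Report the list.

emit factor 1: 'c' (i=0, period=1)
emit factor 2: 'bdce' (i=1, period=4)
emit factor 3: 'ad' (i=5, period=2)
emit factor 4: 'aaabeeceaab' (i=7, period=11)

["c", "bdce", "ad", "aaabeeceaab"]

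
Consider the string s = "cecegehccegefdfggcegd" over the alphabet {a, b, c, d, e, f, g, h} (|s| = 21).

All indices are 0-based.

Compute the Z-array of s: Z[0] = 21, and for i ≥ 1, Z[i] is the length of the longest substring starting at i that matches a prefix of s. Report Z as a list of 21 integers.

[21, 0, 2, 0, 0, 0, 0, 1, 2, 0, 0, 0, 0, 0, 0, 0, 0, 2, 0, 0, 0]

Z[0]=21
i=1: fresh scan; Z[1]=0
i=2: fresh scan; Z[2]=2 scan→box=[2,4)
i=3: min(r-i=1, Z[1]=0)=0; Z[3]=0
i=4: fresh scan; Z[4]=0
i=5: fresh scan; Z[5]=0
i=6: fresh scan; Z[6]=0
i=7: fresh scan; Z[7]=1 scan→box=[7,8)
i=8: fresh scan; Z[8]=2 scan→box=[8,10)
i=9: min(r-i=1, Z[1]=0)=0; Z[9]=0
i=10: fresh scan; Z[10]=0
i=11: fresh scan; Z[11]=0
i=12: fresh scan; Z[12]=0
i=13: fresh scan; Z[13]=0
i=14: fresh scan; Z[14]=0
i=15: fresh scan; Z[15]=0
i=16: fresh scan; Z[16]=0
i=17: fresh scan; Z[17]=2 scan→box=[17,19)
i=18: min(r-i=1, Z[1]=0)=0; Z[18]=0
i=19: fresh scan; Z[19]=0
i=20: fresh scan; Z[20]=0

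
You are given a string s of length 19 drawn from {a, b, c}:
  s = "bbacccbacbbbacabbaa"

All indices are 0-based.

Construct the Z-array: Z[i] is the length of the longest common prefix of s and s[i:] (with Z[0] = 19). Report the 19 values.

[19, 1, 0, 0, 0, 0, 1, 0, 0, 2, 4, 1, 0, 0, 0, 3, 1, 0, 0]

Z[0]=19
i=1: fresh scan; Z[1]=1 grow→box=[1,2)
i=2: fresh scan; Z[2]=0
i=3: fresh scan; Z[3]=0
i=4: fresh scan; Z[4]=0
i=5: fresh scan; Z[5]=0
i=6: fresh scan; Z[6]=1 grow→box=[6,7)
i=7: fresh scan; Z[7]=0
i=8: fresh scan; Z[8]=0
i=9: fresh scan; Z[9]=2 grow→box=[9,11)
i=10: min(r-i=1, Z[1]=1)=1; Z[10]=4 grow→box=[10,14)
i=11: min(r-i=3, Z[1]=1)=1; Z[11]=1
i=12: min(r-i=2, Z[2]=0)=0; Z[12]=0
i=13: min(r-i=1, Z[3]=0)=0; Z[13]=0
i=14: fresh scan; Z[14]=0
i=15: fresh scan; Z[15]=3 grow→box=[15,18)
i=16: min(r-i=2, Z[1]=1)=1; Z[16]=1
i=17: min(r-i=1, Z[2]=0)=0; Z[17]=0
i=18: fresh scan; Z[18]=0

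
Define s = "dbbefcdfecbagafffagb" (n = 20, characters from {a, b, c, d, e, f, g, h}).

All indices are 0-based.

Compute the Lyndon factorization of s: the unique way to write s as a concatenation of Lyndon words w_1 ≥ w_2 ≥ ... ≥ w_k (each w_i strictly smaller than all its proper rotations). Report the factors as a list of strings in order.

["d", "bbefcdfec", "b", "ag", "afffagb"]

emit factor 1: 'd' (i=0, period=1)
emit factor 2: 'bbefcdfec' (i=1, period=9)
emit factor 3: 'b' (i=10, period=1)
emit factor 4: 'ag' (i=11, period=2)
emit factor 5: 'afffagb' (i=13, period=7)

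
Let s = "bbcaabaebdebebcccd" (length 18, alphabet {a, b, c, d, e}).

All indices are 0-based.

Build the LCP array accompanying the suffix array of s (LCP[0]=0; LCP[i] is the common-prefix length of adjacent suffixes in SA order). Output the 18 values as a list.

[0, 1, 1, 0, 1, 1, 2, 1, 1, 0, 1, 2, 1, 0, 1, 0, 2, 2]

rank | idx | suffix
   0 |   3 | aabaebdebebcccd
   1 |   4 | abaebdebebcccd
   2 |   6 | aebdebebcccd
   3 |   5 | baebdebebcccd
   4 |   0 | bbcaabaebdebebcccd
   5 |   1 | bcaabaebdebebcccd
   6 |  13 | bcccd
   7 |   8 | bdebebcccd
   8 |  11 | bebcccd
   9 |   2 | caabaebdebebcccd
  10 |  14 | cccd
  11 |  15 | ccd
  12 |  16 | cd
  13 |  17 | d
  14 |   9 | debebcccd
  15 |  12 | ebcccd
  16 |   7 | ebdebebcccd
  17 |  10 | ebebcccd

SA = [3, 4, 6, 5, 0, 1, 13, 8, 11, 2, 14, 15, 16, 17, 9, 12, 7, 10]
i: (SA[i-1],SA[i]) lcp shared
  1: (3,4) 1 'a'
  2: (4,6) 1 'a'
  3: (6,5) 0 ''
  4: (5,0) 1 'b'
  5: (0,1) 1 'b'
  6: (1,13) 2 'bc'
  7: (13,8) 1 'b'
  8: (8,11) 1 'b'
  9: (11,2) 0 ''
  10: (2,14) 1 'c'
  11: (14,15) 2 'cc'
  12: (15,16) 1 'c'
  13: (16,17) 0 ''
  14: (17,9) 1 'd'
  15: (9,12) 0 ''
  16: (12,7) 2 'eb'
  17: (7,10) 2 'eb'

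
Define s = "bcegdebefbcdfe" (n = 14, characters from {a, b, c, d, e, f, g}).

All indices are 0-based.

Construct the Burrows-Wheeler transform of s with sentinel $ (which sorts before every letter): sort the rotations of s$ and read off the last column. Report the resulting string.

rank  rotation         last
    0  $bcegdebefbcdfe  e
    1  bcdfe$bcegdebef  f
    2  bcegdebefbcdfe$  $
    3  befbcdfe$bcegde  e
    4  cdfe$bcegdebefb  b
    5  cegdebefbcdfe$b  b
    6  debefbcdfe$bceg  g
    7  dfe$bcegdebefbc  c
    8  e$bcegdebefbcdf  f
    9  ebefbcdfe$bcegd  d
   10  efbcdfe$bcegdeb  b
   11  egdebefbcdfe$bc  c
   12  fbcdfe$bcegdebe  e
   13  fe$bcegdebefbcd  d
   14  gdebefbcdfe$bce  e

ef$ebbgcfdbcede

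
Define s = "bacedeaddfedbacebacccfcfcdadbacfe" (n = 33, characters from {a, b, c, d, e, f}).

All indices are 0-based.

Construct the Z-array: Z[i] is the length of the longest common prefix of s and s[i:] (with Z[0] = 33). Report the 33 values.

Z[0]=33
i=1: outside box; Z[1]=0
i=2: outside box; Z[2]=0
i=3: outside box; Z[3]=0
i=4: outside box; Z[4]=0
i=5: outside box; Z[5]=0
i=6: outside box; Z[6]=0
i=7: outside box; Z[7]=0
i=8: outside box; Z[8]=0
i=9: outside box; Z[9]=0
i=10: outside box; Z[10]=0
i=11: outside box; Z[11]=0
i=12: outside box; Z[12]=4 extend→box=[12,16)
i=13: min(r-i=3, Z[1]=0)=0; Z[13]=0
i=14: min(r-i=2, Z[2]=0)=0; Z[14]=0
i=15: min(r-i=1, Z[3]=0)=0; Z[15]=0
i=16: outside box; Z[16]=3 extend→box=[16,19)
i=17: min(r-i=2, Z[1]=0)=0; Z[17]=0
i=18: min(r-i=1, Z[2]=0)=0; Z[18]=0
i=19: outside box; Z[19]=0
i=20: outside box; Z[20]=0
i=21: outside box; Z[21]=0
i=22: outside box; Z[22]=0
i=23: outside box; Z[23]=0
i=24: outside box; Z[24]=0
i=25: outside box; Z[25]=0
i=26: outside box; Z[26]=0
i=27: outside box; Z[27]=0
i=28: outside box; Z[28]=3 extend→box=[28,31)
i=29: min(r-i=2, Z[1]=0)=0; Z[29]=0
i=30: min(r-i=1, Z[2]=0)=0; Z[30]=0
i=31: outside box; Z[31]=0
i=32: outside box; Z[32]=0

[33, 0, 0, 0, 0, 0, 0, 0, 0, 0, 0, 0, 4, 0, 0, 0, 3, 0, 0, 0, 0, 0, 0, 0, 0, 0, 0, 0, 3, 0, 0, 0, 0]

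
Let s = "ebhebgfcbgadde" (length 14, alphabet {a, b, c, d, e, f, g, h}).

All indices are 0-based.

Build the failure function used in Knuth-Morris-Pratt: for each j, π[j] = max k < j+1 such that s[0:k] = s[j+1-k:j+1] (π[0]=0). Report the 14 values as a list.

π[0] = 0
j=1 s[j]='b': π[1]=0 (border '')
j=2 s[j]='h': π[2]=0 (border '')
j=3 s[j]='e': π[3]=1 (border 'e')
j=4 s[j]='b': π[4]=2 (border 'eb')
j=5 s[j]='g': k: 2→0; π[5]=0 (border '')
j=6 s[j]='f': π[6]=0 (border '')
j=7 s[j]='c': π[7]=0 (border '')
j=8 s[j]='b': π[8]=0 (border '')
j=9 s[j]='g': π[9]=0 (border '')
j=10 s[j]='a': π[10]=0 (border '')
j=11 s[j]='d': π[11]=0 (border '')
j=12 s[j]='d': π[12]=0 (border '')
j=13 s[j]='e': π[13]=1 (border 'e')

[0, 0, 0, 1, 2, 0, 0, 0, 0, 0, 0, 0, 0, 1]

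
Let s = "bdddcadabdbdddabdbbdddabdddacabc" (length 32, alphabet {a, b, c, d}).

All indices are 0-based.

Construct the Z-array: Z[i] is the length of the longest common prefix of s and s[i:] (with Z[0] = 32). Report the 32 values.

Z[0]=32
i=1: fresh scan; Z[1]=0
i=2: fresh scan; Z[2]=0
i=3: fresh scan; Z[3]=0
i=4: fresh scan; Z[4]=0
i=5: fresh scan; Z[5]=0
i=6: fresh scan; Z[6]=0
i=7: fresh scan; Z[7]=0
i=8: fresh scan; Z[8]=2 grow→box=[8,10)
i=9: min(r-i=1, Z[1]=0)=0; Z[9]=0
i=10: fresh scan; Z[10]=4 grow→box=[10,14)
i=11: min(r-i=3, Z[1]=0)=0; Z[11]=0
i=12: min(r-i=2, Z[2]=0)=0; Z[12]=0
i=13: min(r-i=1, Z[3]=0)=0; Z[13]=0
i=14: fresh scan; Z[14]=0
i=15: fresh scan; Z[15]=2 grow→box=[15,17)
i=16: min(r-i=1, Z[1]=0)=0; Z[16]=0
i=17: fresh scan; Z[17]=1 grow→box=[17,18)
i=18: fresh scan; Z[18]=4 grow→box=[18,22)
i=19: min(r-i=3, Z[1]=0)=0; Z[19]=0
i=20: min(r-i=2, Z[2]=0)=0; Z[20]=0
i=21: min(r-i=1, Z[3]=0)=0; Z[21]=0
i=22: fresh scan; Z[22]=0
i=23: fresh scan; Z[23]=4 grow→box=[23,27)
i=24: min(r-i=3, Z[1]=0)=0; Z[24]=0
i=25: min(r-i=2, Z[2]=0)=0; Z[25]=0
i=26: min(r-i=1, Z[3]=0)=0; Z[26]=0
i=27: fresh scan; Z[27]=0
i=28: fresh scan; Z[28]=0
i=29: fresh scan; Z[29]=0
i=30: fresh scan; Z[30]=1 grow→box=[30,31)
i=31: fresh scan; Z[31]=0

[32, 0, 0, 0, 0, 0, 0, 0, 2, 0, 4, 0, 0, 0, 0, 2, 0, 1, 4, 0, 0, 0, 0, 4, 0, 0, 0, 0, 0, 0, 1, 0]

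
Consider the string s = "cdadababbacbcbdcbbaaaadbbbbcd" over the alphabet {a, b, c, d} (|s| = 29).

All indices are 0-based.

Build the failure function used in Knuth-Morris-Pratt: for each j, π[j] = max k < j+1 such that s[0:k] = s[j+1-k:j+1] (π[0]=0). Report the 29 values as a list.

π[0] = 0
j=1 s[j]='d': π[1]=0 (border '')
j=2 s[j]='a': π[2]=0 (border '')
j=3 s[j]='d': π[3]=0 (border '')
j=4 s[j]='a': π[4]=0 (border '')
j=5 s[j]='b': π[5]=0 (border '')
j=6 s[j]='a': π[6]=0 (border '')
j=7 s[j]='b': π[7]=0 (border '')
j=8 s[j]='b': π[8]=0 (border '')
j=9 s[j]='a': π[9]=0 (border '')
j=10 s[j]='c': π[10]=1 (border 'c')
j=11 s[j]='b': k: 1→0; π[11]=0 (border '')
j=12 s[j]='c': π[12]=1 (border 'c')
j=13 s[j]='b': k: 1→0; π[13]=0 (border '')
j=14 s[j]='d': π[14]=0 (border '')
j=15 s[j]='c': π[15]=1 (border 'c')
j=16 s[j]='b': k: 1→0; π[16]=0 (border '')
j=17 s[j]='b': π[17]=0 (border '')
j=18 s[j]='a': π[18]=0 (border '')
j=19 s[j]='a': π[19]=0 (border '')
j=20 s[j]='a': π[20]=0 (border '')
j=21 s[j]='a': π[21]=0 (border '')
j=22 s[j]='d': π[22]=0 (border '')
j=23 s[j]='b': π[23]=0 (border '')
j=24 s[j]='b': π[24]=0 (border '')
j=25 s[j]='b': π[25]=0 (border '')
j=26 s[j]='b': π[26]=0 (border '')
j=27 s[j]='c': π[27]=1 (border 'c')
j=28 s[j]='d': π[28]=2 (border 'cd')

[0, 0, 0, 0, 0, 0, 0, 0, 0, 0, 1, 0, 1, 0, 0, 1, 0, 0, 0, 0, 0, 0, 0, 0, 0, 0, 0, 1, 2]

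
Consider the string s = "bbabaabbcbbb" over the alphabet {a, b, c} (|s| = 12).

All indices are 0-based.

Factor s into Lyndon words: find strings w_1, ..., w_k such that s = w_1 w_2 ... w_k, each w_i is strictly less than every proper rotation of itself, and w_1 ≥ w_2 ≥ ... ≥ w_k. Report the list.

emit factor 1: 'b' (i=0, period=1)
emit factor 2: 'b' (i=1, period=1)
emit factor 3: 'ab' (i=2, period=2)
emit factor 4: 'aabbcbbb' (i=4, period=8)

["b", "b", "ab", "aabbcbbb"]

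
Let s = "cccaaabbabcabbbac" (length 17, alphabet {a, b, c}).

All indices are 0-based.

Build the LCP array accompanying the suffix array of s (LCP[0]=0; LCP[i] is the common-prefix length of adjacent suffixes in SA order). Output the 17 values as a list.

[0, 2, 1, 3, 2, 1, 0, 2, 1, 3, 2, 1, 0, 1, 2, 1, 2]

rank | idx | suffix
   0 |   3 | aaabbabcabbbac
   1 |   4 | aabbabcabbbac
   2 |   5 | abbabcabbbac
   3 |  11 | abbbac
   4 |   8 | abcabbbac
   5 |  15 | ac
   6 |   7 | babcabbbac
   7 |  14 | bac
   8 |   6 | bbabcabbbac
   9 |  13 | bbac
  10 |  12 | bbbac
  11 |   9 | bcabbbac
  12 |  16 | c
  13 |   2 | caaabbabcabbbac
  14 |  10 | cabbbac
  15 |   1 | ccaaabbabcabbbac
  16 |   0 | cccaaabbabcabbbac

SA = [3, 4, 5, 11, 8, 15, 7, 14, 6, 13, 12, 9, 16, 2, 10, 1, 0]
i: (SA[i-1],SA[i]) lcp shared
  1: (3,4) 2 'aa'
  2: (4,5) 1 'a'
  3: (5,11) 3 'abb'
  4: (11,8) 2 'ab'
  5: (8,15) 1 'a'
  6: (15,7) 0 ''
  7: (7,14) 2 'ba'
  8: (14,6) 1 'b'
  9: (6,13) 3 'bba'
  10: (13,12) 2 'bb'
  11: (12,9) 1 'b'
  12: (9,16) 0 ''
  13: (16,2) 1 'c'
  14: (2,10) 2 'ca'
  15: (10,1) 1 'c'
  16: (1,0) 2 'cc'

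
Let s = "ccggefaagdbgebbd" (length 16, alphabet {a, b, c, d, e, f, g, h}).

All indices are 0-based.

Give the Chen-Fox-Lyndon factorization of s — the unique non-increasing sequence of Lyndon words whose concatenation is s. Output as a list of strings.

["ccggef", "aagdbgebbd"]

emit factor 1: 'ccggef' (i=0, period=6)
emit factor 2: 'aagdbgebbd' (i=6, period=10)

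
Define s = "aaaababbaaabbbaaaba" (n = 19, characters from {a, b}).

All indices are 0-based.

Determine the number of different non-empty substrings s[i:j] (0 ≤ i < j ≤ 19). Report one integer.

sorted suffixes:
  #0 SA[0]=18  'a'
  #1 SA[1]=0  'aaaababbaaabbbaaaba'
  #2 SA[2]=14  'aaaba'
  #3 SA[3]=1  'aaababbaaabbbaaaba'
  #4 SA[4]=8  'aaabbbaaaba'
  #5 SA[5]=15  'aaba'
  #6 SA[6]=2  'aababbaaabbbaaaba'
  #7 SA[7]=9  'aabbbaaaba'
  #8 SA[8]=16  'aba'
  #9 SA[9]=3  'ababbaaabbbaaaba'
  #10 SA[10]=5  'abbaaabbbaaaba'
  #11 SA[11]=10  'abbbaaaba'
  #12 SA[12]=17  'ba'
  #13 SA[13]=13  'baaaba'
  #14 SA[14]=7  'baaabbbaaaba'
  #15 SA[15]=4  'babbaaabbbaaaba'
  #16 SA[16]=12  'bbaaaba'
  #17 SA[17]=6  'bbaaabbbaaaba'
  #18 SA[18]=11  'bbbaaaba'

SA = [18, 0, 14, 1, 8, 15, 2, 9, 16, 3, 5, 10, 17, 13, 7, 4, 12, 6, 11]
rank  pair      lcp
   1  s[18:],s[0:]  1  'a'
   2  s[0:],s[14:]  3  'aaa'
   3  s[14:],s[1:]  5  'aaaba'
   4  s[1:],s[8:]  4  'aaab'
   5  s[8:],s[15:]  2  'aa'
   6  s[15:],s[2:]  4  'aaba'
   7  s[2:],s[9:]  3  'aab'
   8  s[9:],s[16:]  1  'a'
   9  s[16:],s[3:]  3  'aba'
  10  s[3:],s[5:]  2  'ab'
  11  s[5:],s[10:]  3  'abb'
  12  s[10:],s[17:]  0  ''
  13  s[17:],s[13:]  2  'ba'
  14  s[13:],s[7:]  5  'baaab'
  15  s[7:],s[4:]  2  'ba'
  16  s[4:],s[12:]  1  'b'
  17  s[12:],s[6:]  6  'bbaaab'
  18  s[6:],s[11:]  2  'bb'

n(n+1)/2 = 19·20/2 = 190
Σ LCP = 0 + 1 + 3 + 5 + 4 + 2 + 4 + 3 + 1 + 3 + 2 + 3 + 0 + 2 + 5 + 2 + 1 + 6 + 2 = 49
distinct = 190 − 49 = 141

141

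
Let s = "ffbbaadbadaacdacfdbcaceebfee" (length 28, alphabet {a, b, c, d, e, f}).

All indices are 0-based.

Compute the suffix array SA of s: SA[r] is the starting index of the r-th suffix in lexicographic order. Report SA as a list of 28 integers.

[10, 4, 11, 20, 14, 8, 5, 3, 7, 2, 18, 24, 19, 12, 21, 15, 9, 13, 6, 17, 27, 23, 26, 22, 1, 16, 25, 0]

rank | idx | suffix
   0 |  10 | aacdacfdbcaceebfee
   1 |   4 | aadbadaacdacfdbcaceebfee
   2 |  11 | acdacfdbcaceebfee
   3 |  20 | aceebfee
   4 |  14 | acfdbcaceebfee
   5 |   8 | adaacdacfdbcaceebfee
   6 |   5 | adbadaacdacfdbcaceebfee
   7 |   3 | baadbadaacdacfdbcaceebfee
   8 |   7 | badaacdacfdbcaceebfee
   9 |   2 | bbaadbadaacdacfdbcaceebfee
  10 |  18 | bcaceebfee
  11 |  24 | bfee
  12 |  19 | caceebfee
  13 |  12 | cdacfdbcaceebfee
  14 |  21 | ceebfee
  15 |  15 | cfdbcaceebfee
  16 |   9 | daacdacfdbcaceebfee
  17 |  13 | dacfdbcaceebfee
  18 |   6 | dbadaacdacfdbcaceebfee
  19 |  17 | dbcaceebfee
  20 |  27 | e
  21 |  23 | ebfee
  22 |  26 | ee
  23 |  22 | eebfee
  24 |   1 | fbbaadbadaacdacfdbcaceebfee
  25 |  16 | fdbcaceebfee
  26 |  25 | fee
  27 |   0 | ffbbaadbadaacdacfdbcaceebfee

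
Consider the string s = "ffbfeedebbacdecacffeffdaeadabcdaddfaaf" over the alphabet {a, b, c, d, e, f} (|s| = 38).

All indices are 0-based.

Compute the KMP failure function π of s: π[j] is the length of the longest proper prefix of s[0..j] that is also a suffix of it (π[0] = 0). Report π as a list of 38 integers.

π[0] = 0
j=1 s[j]='f': π[1]=1 (border 'f')
j=2 s[j]='b': k: 1→0; π[2]=0 (border '')
j=3 s[j]='f': π[3]=1 (border 'f')
j=4 s[j]='e': k: 1→0; π[4]=0 (border '')
j=5 s[j]='e': π[5]=0 (border '')
j=6 s[j]='d': π[6]=0 (border '')
j=7 s[j]='e': π[7]=0 (border '')
j=8 s[j]='b': π[8]=0 (border '')
j=9 s[j]='b': π[9]=0 (border '')
j=10 s[j]='a': π[10]=0 (border '')
j=11 s[j]='c': π[11]=0 (border '')
j=12 s[j]='d': π[12]=0 (border '')
j=13 s[j]='e': π[13]=0 (border '')
j=14 s[j]='c': π[14]=0 (border '')
j=15 s[j]='a': π[15]=0 (border '')
j=16 s[j]='c': π[16]=0 (border '')
j=17 s[j]='f': π[17]=1 (border 'f')
j=18 s[j]='f': π[18]=2 (border 'ff')
j=19 s[j]='e': k: 2→1→0; π[19]=0 (border '')
j=20 s[j]='f': π[20]=1 (border 'f')
j=21 s[j]='f': π[21]=2 (border 'ff')
j=22 s[j]='d': k: 2→1→0; π[22]=0 (border '')
j=23 s[j]='a': π[23]=0 (border '')
j=24 s[j]='e': π[24]=0 (border '')
j=25 s[j]='a': π[25]=0 (border '')
j=26 s[j]='d': π[26]=0 (border '')
j=27 s[j]='a': π[27]=0 (border '')
j=28 s[j]='b': π[28]=0 (border '')
j=29 s[j]='c': π[29]=0 (border '')
j=30 s[j]='d': π[30]=0 (border '')
j=31 s[j]='a': π[31]=0 (border '')
j=32 s[j]='d': π[32]=0 (border '')
j=33 s[j]='d': π[33]=0 (border '')
j=34 s[j]='f': π[34]=1 (border 'f')
j=35 s[j]='a': k: 1→0; π[35]=0 (border '')
j=36 s[j]='a': π[36]=0 (border '')
j=37 s[j]='f': π[37]=1 (border 'f')

[0, 1, 0, 1, 0, 0, 0, 0, 0, 0, 0, 0, 0, 0, 0, 0, 0, 1, 2, 0, 1, 2, 0, 0, 0, 0, 0, 0, 0, 0, 0, 0, 0, 0, 1, 0, 0, 1]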